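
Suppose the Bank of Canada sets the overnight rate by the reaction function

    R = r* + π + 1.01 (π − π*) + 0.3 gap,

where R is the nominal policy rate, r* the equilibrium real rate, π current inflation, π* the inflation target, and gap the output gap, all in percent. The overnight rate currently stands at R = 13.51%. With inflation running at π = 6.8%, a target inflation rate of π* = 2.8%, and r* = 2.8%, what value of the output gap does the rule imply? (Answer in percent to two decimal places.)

-0.43%

0.3 gap = 13.51 − 2.8 − 6.8 − 1.01 × (6.8 − 2.8) = -0.13
gap = -0.13 / 0.3 = -0.43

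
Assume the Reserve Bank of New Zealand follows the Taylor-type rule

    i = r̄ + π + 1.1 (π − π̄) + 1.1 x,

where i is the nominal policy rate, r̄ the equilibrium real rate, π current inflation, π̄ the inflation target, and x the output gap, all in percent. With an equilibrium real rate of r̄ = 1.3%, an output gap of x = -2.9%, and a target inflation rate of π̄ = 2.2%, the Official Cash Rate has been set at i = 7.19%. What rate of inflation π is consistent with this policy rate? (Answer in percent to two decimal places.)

5.48%

Collecting π: i = r̄ + (1 + 1.1) π − 1.1 π̄ + 1.1 x
2.1 π = 7.19 − 1.3 + 1.1 × 2.2 − 1.1 × (-2.9) = 11.5
π = 11.5 / 2.1 = 5.48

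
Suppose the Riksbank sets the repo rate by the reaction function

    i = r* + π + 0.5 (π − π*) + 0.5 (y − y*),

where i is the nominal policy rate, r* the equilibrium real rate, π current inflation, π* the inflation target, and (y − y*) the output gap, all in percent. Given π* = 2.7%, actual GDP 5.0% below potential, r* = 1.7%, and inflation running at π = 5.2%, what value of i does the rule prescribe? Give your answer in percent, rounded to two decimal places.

Output 5.0% below potential → (y − y*) = -5.0.
i = 1.7 + 5.2 + 0.5 × (5.2 − 2.7) + 0.5 × (-5.0)
   = 1.7 + 5.2 + 1.25 − 2.5 = 5.65

5.65%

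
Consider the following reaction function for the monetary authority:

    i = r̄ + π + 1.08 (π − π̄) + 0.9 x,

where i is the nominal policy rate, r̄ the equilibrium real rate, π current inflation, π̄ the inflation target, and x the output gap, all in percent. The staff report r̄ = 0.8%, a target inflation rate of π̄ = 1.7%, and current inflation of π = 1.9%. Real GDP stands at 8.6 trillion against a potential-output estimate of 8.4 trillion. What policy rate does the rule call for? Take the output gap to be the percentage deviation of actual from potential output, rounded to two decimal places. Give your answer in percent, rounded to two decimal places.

5.06%

Output gap = 100 × (8.6 − 8.4) / 8.4 = 2.38%.
i = 0.80 + 1.90 + 1.08 × (1.90 − 1.70) + 0.9 × 2.38
   = 0.80 + 1.9 + 0.216 + 2.142 = 5.06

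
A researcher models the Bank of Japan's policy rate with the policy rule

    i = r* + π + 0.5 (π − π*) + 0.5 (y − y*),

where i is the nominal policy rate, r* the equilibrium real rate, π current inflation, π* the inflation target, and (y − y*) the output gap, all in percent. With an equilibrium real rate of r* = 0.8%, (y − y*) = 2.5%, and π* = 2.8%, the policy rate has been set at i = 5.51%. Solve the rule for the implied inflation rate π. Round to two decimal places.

3.24%

Collecting π: i = r* + (1 + 0.5) π − 0.5 π* + 0.5 (y − y*)
1.5 π = 5.51 − 0.8 + 0.5 × 2.8 − 0.5 × 2.5 = 4.86
π = 4.86 / 1.5 = 3.24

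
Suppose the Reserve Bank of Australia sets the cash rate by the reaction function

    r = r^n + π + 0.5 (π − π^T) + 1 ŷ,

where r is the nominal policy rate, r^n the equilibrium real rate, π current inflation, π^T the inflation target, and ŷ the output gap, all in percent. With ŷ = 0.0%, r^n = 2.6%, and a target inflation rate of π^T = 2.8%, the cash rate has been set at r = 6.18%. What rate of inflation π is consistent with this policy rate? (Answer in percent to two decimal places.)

3.32%

Collecting π: r = r^n + (1 + 0.5) π − 0.5 π^T + 1 ŷ
1.5 π = 6.18 − 2.6 + 0.5 × 2.8 − 1 × 0.0 = 4.98
π = 4.98 / 1.5 = 3.32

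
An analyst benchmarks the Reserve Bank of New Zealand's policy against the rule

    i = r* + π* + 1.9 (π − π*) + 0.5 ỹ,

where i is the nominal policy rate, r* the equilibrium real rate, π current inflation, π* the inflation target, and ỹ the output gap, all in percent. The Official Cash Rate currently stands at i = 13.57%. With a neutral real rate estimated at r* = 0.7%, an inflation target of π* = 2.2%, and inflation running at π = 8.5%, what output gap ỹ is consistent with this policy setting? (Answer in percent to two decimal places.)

0.5 ỹ = 13.57 − 0.7 − 2.2 − 1.9 × (8.5 − 2.2) = -1.3
ỹ = -1.3 / 0.5 = -2.60

-2.60%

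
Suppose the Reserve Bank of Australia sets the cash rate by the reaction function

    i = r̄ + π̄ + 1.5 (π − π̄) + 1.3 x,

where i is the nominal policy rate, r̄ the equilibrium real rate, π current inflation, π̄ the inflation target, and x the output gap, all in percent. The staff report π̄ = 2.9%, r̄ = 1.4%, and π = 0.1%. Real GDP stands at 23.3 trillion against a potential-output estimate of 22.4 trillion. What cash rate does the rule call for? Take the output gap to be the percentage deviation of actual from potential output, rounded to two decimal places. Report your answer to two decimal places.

5.33%

Output gap = 100 × (23.3 − 22.4) / 22.4 = 4.02%.
i = 1.40 + 2.90 + 1.5 × (0.10 − 2.90) + 1.3 × 4.02
   = 1.40 + 2.9 − 4.2 + 5.226 = 5.33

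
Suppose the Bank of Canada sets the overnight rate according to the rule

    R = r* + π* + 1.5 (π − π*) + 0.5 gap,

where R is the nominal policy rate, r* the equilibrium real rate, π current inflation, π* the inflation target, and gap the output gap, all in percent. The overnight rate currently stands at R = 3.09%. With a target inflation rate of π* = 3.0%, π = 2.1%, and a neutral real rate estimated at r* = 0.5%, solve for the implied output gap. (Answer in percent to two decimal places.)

1.88%

0.5 gap = 3.09 − 0.5 − 3.0 − 1.5 × (2.1 − 3.0) = 0.94
gap = 0.94 / 0.5 = 1.88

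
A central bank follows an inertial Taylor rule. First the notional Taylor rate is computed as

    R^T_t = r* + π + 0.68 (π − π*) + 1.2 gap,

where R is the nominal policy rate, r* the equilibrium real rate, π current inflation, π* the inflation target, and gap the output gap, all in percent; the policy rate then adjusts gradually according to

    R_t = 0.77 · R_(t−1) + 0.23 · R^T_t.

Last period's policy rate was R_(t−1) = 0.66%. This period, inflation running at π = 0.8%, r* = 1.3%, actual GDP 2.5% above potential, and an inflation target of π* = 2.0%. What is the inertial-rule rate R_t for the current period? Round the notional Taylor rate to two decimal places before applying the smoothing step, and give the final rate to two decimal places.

1.49%

Output 2.5% above potential → gap = 2.5.
R^T_t = 1.3 + 0.8 + 0.68 × (0.8 − 2.0) + 1.2 × 2.5
   = 1.3 + 0.8 − 0.816 + 3 = 4.28
R_t = 0.77 × 0.66 + 0.23 × 4.28 = 0.5082 + 0.9844 = 1.49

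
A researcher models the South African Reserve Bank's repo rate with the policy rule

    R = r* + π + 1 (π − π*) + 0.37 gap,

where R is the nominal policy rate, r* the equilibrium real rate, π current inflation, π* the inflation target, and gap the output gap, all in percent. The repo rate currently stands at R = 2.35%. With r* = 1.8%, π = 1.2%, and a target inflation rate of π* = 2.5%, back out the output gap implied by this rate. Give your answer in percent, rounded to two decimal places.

1.76%

0.37 gap = 2.35 − 1.8 − 1.2 − 1 × (1.2 − 2.5) = 0.65
gap = 0.65 / 0.37 = 1.76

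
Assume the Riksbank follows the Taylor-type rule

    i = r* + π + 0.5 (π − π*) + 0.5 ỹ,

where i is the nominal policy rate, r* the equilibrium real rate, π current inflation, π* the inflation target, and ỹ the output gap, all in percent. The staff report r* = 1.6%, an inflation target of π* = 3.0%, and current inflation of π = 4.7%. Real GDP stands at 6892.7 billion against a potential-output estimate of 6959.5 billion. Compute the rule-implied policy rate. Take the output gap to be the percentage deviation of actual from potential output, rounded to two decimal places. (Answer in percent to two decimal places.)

Output gap = 100 × (6892.7 − 6959.5) / 6959.5 = -0.96%.
i = 1.60 + 4.70 + 0.5 × (4.70 − 3.00) + 0.5 × (-0.96)
   = 1.60 + 4.7 + 0.85 − 0.48 = 6.67

6.67%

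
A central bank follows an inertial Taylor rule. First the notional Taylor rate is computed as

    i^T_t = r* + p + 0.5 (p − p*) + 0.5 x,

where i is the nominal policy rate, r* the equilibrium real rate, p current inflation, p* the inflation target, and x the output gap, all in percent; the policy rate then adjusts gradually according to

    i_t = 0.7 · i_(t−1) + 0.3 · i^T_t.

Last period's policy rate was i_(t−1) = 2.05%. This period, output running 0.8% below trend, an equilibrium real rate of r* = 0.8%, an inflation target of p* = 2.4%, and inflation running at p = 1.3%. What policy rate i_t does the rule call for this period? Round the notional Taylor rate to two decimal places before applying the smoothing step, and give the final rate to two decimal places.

1.78%

Output 0.8% below potential → x = -0.8.
i^T_t = 0.8 + 1.3 + 0.5 × (1.3 − 2.4) + 0.5 × (-0.8)
   = 0.8 + 1.3 − 0.55 − 0.4 = 1.15
i_t = 0.7 × 2.05 + 0.3 × 1.15 = 1.435 + 0.345 = 1.78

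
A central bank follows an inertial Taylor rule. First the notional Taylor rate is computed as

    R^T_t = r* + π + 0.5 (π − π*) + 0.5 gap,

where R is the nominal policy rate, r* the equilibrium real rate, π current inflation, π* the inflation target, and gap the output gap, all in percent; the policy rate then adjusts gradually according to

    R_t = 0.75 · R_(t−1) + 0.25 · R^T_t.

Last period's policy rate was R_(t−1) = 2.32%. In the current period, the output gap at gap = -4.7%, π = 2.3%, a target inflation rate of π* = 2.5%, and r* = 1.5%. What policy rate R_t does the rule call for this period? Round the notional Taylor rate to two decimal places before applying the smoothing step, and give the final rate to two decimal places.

R^T_t = 1.5 + 2.3 + 0.5 × (2.3 − 2.5) + 0.5 × (-4.7)
   = 1.5 + 2.3 − 0.1 − 2.35 = 1.35
R_t = 0.75 × 2.32 + 0.25 × 1.35 = 1.74 + 0.3375 = 2.08

2.08%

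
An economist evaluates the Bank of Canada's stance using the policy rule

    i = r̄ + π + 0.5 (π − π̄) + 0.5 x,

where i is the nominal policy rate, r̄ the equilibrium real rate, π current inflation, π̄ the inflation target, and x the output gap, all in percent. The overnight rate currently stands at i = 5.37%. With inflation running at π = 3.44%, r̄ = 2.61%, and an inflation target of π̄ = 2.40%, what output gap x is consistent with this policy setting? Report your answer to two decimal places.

-2.40%

0.5 x = 5.37 − 2.61 − 3.44 − 0.5 × (3.44 − 2.40) = -1.2
x = -1.2 / 0.5 = -2.40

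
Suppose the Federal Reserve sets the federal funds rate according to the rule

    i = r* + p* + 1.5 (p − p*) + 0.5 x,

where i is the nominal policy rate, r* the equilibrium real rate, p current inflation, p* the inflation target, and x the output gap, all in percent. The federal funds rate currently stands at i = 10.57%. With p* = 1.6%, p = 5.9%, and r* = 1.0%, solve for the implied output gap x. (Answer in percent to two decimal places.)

0.5 x = 10.57 − 1.0 − 1.6 − 1.5 × (5.9 − 1.6) = 1.52
x = 1.52 / 0.5 = 3.04

3.04%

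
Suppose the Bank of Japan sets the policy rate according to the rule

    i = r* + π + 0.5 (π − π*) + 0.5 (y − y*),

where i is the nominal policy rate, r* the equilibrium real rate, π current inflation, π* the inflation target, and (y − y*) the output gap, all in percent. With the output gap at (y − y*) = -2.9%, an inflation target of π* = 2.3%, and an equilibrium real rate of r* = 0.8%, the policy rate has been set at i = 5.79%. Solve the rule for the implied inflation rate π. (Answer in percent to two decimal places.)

5.06%

Collecting π: i = r* + (1 + 0.5) π − 0.5 π* + 0.5 (y − y*)
1.5 π = 5.79 − 0.8 + 0.5 × 2.3 − 0.5 × (-2.9) = 7.59
π = 7.59 / 1.5 = 5.06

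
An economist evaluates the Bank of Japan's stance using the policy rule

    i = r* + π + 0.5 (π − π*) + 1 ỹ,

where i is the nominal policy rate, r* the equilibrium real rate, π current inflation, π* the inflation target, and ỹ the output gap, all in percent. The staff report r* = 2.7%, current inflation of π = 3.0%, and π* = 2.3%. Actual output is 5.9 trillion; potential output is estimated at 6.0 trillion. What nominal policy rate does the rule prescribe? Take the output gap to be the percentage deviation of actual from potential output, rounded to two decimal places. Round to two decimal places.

4.38%

Output gap = 100 × (5.9 − 6.0) / 6.0 = -1.67%.
i = 2.70 + 3.00 + 0.5 × (3.00 − 2.30) + 1 × (-1.67)
   = 2.70 + 3 + 0.35 − 1.67 = 4.38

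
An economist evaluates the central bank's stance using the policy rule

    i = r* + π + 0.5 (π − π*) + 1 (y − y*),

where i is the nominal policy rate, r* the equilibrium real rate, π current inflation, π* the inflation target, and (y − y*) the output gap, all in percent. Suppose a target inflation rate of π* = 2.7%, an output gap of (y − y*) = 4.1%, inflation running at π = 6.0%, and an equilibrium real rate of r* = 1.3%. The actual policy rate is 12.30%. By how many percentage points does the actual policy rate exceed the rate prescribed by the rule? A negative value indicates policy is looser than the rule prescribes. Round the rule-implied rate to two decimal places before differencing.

i = 1.3 + 6.0 + 0.5 × (6.0 − 2.7) + 1 × 4.1
   = 1.3 + 6 + 1.65 + 4.1 = 13.05
Deviation = 12.30 − 13.05 = -0.75 pp.

-0.75 pp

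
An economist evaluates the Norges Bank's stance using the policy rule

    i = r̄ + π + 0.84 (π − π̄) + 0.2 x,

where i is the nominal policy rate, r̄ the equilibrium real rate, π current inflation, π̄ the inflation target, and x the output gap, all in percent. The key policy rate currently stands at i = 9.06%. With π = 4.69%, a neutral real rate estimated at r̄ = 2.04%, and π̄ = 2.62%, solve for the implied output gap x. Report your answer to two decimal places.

0.2 x = 9.06 − 2.04 − 4.69 − 0.84 × (4.69 − 2.62) = 0.5912
x = 0.5912 / 0.2 = 2.96

2.96%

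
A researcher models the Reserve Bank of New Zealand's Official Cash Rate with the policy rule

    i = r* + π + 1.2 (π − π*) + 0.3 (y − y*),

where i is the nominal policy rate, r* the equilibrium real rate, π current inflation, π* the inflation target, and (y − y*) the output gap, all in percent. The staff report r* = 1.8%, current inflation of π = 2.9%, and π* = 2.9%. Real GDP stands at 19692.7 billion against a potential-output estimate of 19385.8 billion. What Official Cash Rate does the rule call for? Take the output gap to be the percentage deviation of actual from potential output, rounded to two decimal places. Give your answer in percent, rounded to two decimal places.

Output gap = 100 × (19692.7 − 19385.8) / 19385.8 = 1.58%.
i = 1.80 + 2.90 + 1.2 × (2.90 − 2.90) + 0.3 × 1.58
   = 1.80 + 2.9 + 0 + 0.474 = 5.17

5.17%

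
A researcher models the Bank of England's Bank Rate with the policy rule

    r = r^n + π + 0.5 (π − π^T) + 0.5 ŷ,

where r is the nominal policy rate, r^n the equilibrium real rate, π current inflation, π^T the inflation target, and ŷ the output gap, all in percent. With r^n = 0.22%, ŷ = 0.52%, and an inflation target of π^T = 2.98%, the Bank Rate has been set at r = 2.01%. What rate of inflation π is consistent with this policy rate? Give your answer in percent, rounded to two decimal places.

2.01%

Collecting π: r = r^n + (1 + 0.5) π − 0.5 π^T + 0.5 ŷ
1.5 π = 2.01 − 0.22 + 0.5 × 2.98 − 0.5 × 0.52 = 3.02
π = 3.02 / 1.5 = 2.01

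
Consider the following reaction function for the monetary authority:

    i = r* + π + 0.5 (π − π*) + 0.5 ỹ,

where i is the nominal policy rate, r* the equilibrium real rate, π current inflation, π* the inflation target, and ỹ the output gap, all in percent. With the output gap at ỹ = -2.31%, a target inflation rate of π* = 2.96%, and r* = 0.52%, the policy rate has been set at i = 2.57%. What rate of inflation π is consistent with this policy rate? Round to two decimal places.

3.12%

Collecting π: i = r* + (1 + 0.5) π − 0.5 π* + 0.5 ỹ
1.5 π = 2.57 − 0.52 + 0.5 × 2.96 − 0.5 × (-2.31) = 4.685
π = 4.685 / 1.5 = 3.12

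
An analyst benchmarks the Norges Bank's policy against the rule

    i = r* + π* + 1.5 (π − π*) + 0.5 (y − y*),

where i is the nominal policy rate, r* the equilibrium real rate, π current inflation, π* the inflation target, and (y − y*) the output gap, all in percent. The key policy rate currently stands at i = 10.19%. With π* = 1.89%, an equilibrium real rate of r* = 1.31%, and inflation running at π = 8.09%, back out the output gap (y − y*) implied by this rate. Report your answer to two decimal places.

-4.62%

0.5 (y − y*) = 10.19 − 1.31 − 1.89 − 1.5 × (8.09 − 1.89) = -2.31
(y − y*) = -2.31 / 0.5 = -4.62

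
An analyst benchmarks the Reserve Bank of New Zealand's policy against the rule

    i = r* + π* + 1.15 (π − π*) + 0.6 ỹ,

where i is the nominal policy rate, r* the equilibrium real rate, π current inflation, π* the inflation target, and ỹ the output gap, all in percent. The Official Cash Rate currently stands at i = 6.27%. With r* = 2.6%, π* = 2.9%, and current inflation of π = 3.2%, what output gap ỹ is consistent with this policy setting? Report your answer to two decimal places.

0.6 ỹ = 6.27 − 2.6 − 2.9 − 1.15 × (3.2 − 2.9) = 0.425
ỹ = 0.425 / 0.6 = 0.71

0.71%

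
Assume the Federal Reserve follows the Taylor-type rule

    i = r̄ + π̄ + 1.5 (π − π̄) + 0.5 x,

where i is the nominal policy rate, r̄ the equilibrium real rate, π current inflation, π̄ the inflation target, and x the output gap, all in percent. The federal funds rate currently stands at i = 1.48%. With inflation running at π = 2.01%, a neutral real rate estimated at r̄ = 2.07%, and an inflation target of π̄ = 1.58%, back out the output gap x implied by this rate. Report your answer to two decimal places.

-5.63%

0.5 x = 1.48 − 2.07 − 1.58 − 1.5 × (2.01 − 1.58) = -2.815
x = -2.815 / 0.5 = -5.63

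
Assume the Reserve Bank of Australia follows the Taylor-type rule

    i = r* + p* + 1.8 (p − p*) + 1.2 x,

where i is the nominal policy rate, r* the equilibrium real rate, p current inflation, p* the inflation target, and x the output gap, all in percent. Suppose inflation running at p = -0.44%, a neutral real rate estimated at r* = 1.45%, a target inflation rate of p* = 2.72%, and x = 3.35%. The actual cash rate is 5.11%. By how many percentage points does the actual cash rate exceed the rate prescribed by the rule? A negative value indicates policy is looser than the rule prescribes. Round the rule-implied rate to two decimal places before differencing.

2.61 pp

i = 1.45 + 2.72 + 1.8 × (-0.44 − 2.72) + 1.2 × 3.35
   = 1.45 + 2.72 − 5.688 + 4.02 = 2.50
Deviation = 5.11 − 2.50 = 2.61 pp.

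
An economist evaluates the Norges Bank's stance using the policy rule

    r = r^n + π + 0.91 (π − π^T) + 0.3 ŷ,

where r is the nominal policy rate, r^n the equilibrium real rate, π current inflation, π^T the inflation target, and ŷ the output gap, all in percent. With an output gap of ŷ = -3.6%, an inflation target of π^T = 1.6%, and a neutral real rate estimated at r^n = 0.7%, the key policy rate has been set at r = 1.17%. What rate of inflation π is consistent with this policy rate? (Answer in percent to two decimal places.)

1.57%

Collecting π: r = r^n + (1 + 0.91) π − 0.91 π^T + 0.3 ŷ
1.91 π = 1.17 − 0.7 + 0.91 × 1.6 − 0.3 × (-3.6) = 3.006
π = 3.006 / 1.91 = 1.57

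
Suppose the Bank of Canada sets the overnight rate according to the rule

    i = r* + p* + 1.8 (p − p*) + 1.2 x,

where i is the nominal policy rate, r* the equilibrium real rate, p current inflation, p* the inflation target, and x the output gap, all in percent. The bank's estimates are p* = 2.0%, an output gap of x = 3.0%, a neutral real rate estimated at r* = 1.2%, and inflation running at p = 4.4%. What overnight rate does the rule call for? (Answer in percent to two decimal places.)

i = 1.2 + 2.0 + 1.8 × (4.4 − 2.0) + 1.2 × 3.0
   = 1.2 + 2 + 4.32 + 3.6 = 11.12

11.12%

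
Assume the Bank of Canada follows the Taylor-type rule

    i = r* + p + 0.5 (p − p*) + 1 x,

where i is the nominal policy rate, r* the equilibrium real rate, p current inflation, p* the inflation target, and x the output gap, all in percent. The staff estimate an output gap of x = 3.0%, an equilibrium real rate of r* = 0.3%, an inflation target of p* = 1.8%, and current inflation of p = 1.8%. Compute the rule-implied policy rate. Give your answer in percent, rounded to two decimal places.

5.10%

i = 0.3 + 1.8 + 0.5 × (1.8 − 1.8) + 1 × 3.0
   = 0.3 + 1.8 + 0 + 3 = 5.10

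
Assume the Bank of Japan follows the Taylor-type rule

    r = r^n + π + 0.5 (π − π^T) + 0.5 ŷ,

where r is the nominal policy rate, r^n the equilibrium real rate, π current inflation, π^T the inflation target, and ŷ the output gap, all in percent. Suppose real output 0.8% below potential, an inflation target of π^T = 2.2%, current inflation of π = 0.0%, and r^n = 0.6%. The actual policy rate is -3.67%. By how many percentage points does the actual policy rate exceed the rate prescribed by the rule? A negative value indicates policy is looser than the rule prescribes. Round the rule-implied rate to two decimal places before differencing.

Output 0.8% below potential → ŷ = -0.8.
r = 0.6 + 0.0 + 0.5 × (0.0 − 2.2) + 0.5 × (-0.8)
   = 0.6 + 0 − 1.1 − 0.4 = -0.90
Deviation = -3.67 − (-0.90) = -2.77 pp.

-2.77 pp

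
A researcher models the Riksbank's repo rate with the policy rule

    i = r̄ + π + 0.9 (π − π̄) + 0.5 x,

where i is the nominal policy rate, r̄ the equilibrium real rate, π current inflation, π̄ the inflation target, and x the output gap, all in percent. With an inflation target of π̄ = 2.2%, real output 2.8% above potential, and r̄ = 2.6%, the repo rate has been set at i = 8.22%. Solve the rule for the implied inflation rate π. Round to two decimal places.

Output 2.8% above potential → x = 2.8.
Collecting π: i = r̄ + (1 + 0.9) π − 0.9 π̄ + 0.5 x
1.9 π = 8.22 − 2.6 + 0.9 × 2.2 − 0.5 × 2.8 = 6.2
π = 6.2 / 1.9 = 3.26

3.26%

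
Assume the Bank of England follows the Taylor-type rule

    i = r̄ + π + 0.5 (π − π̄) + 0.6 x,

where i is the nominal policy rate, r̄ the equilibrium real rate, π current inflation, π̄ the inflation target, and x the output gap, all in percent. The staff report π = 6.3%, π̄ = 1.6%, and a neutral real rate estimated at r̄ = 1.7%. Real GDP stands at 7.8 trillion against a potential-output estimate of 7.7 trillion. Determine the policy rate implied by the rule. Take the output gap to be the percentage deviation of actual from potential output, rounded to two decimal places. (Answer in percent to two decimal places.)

11.13%

Output gap = 100 × (7.8 − 7.7) / 7.7 = 1.30%.
i = 1.70 + 6.30 + 0.5 × (6.30 − 1.60) + 0.6 × 1.30
   = 1.70 + 6.3 + 2.35 + 0.78 = 11.13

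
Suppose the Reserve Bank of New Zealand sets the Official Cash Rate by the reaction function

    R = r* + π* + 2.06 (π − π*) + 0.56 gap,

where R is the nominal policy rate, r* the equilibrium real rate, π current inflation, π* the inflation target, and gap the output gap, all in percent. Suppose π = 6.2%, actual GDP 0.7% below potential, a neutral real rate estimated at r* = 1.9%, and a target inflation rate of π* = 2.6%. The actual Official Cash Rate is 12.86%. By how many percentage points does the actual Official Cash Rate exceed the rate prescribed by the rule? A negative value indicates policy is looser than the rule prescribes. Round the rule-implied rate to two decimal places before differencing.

Output 0.7% below potential → gap = -0.7.
R = 1.9 + 2.6 + 2.06 × (6.2 − 2.6) + 0.56 × (-0.7)
   = 1.9 + 2.6 + 7.416 − 0.392 = 11.52
Deviation = 12.86 − 11.52 = 1.34 pp.

1.34 pp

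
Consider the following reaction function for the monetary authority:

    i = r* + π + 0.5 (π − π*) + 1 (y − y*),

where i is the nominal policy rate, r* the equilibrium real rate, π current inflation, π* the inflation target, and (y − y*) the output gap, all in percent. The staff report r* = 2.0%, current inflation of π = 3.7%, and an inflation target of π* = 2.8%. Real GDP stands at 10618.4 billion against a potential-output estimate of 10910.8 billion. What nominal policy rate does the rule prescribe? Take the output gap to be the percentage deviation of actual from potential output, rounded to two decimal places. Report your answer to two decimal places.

3.47%

Output gap = 100 × (10618.4 − 10910.8) / 10910.8 = -2.68%.
i = 2.00 + 3.70 + 0.5 × (3.70 − 2.80) + 1 × (-2.68)
   = 2.00 + 3.7 + 0.45 − 2.68 = 3.47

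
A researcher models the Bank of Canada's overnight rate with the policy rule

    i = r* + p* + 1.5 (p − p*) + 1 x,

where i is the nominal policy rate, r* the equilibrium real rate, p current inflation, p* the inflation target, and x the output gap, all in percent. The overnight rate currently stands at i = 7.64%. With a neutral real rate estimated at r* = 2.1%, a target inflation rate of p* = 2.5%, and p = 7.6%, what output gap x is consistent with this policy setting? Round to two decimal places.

1 x = 7.64 − 2.1 − 2.5 − 1.5 × (7.6 − 2.5) = -4.61
x = -4.61 / 1 = -4.61

-4.61%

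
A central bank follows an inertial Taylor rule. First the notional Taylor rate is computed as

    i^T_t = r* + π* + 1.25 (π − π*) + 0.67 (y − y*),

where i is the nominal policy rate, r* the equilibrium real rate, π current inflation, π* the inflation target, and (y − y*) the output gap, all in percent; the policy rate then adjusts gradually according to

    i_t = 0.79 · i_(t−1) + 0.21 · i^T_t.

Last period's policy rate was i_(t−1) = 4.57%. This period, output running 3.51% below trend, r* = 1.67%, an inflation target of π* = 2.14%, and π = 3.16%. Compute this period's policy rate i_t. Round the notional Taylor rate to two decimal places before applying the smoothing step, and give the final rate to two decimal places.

Output 3.51% below potential → (y − y*) = -3.51.
i^T_t = 1.67 + 2.14 + 1.25 × (3.16 − 2.14) + 0.67 × (-3.51)
   = 1.67 + 2.14 + 1.275 − 2.3517 = 2.73
i_t = 0.79 × 4.57 + 0.21 × 2.73 = 3.6103 + 0.5733 = 4.18

4.18%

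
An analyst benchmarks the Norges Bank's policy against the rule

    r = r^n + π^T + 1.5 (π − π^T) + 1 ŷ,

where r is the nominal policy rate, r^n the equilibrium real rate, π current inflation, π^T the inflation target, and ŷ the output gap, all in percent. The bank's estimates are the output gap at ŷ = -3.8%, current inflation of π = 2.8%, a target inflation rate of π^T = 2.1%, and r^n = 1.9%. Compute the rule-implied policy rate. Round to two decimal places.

r = 1.9 + 2.1 + 1.5 × (2.8 − 2.1) + 1 × (-3.8)
   = 1.9 + 2.1 + 1.05 − 3.8 = 1.25

1.25%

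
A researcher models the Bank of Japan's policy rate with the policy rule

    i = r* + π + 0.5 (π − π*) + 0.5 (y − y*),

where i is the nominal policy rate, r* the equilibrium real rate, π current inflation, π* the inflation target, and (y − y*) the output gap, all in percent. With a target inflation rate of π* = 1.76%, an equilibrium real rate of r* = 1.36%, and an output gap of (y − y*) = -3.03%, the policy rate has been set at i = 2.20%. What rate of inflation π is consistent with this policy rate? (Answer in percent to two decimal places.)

2.16%

Collecting π: i = r* + (1 + 0.5) π − 0.5 π* + 0.5 (y − y*)
1.5 π = 2.20 − 1.36 + 0.5 × 1.76 − 0.5 × (-3.03) = 3.235
π = 3.235 / 1.5 = 2.16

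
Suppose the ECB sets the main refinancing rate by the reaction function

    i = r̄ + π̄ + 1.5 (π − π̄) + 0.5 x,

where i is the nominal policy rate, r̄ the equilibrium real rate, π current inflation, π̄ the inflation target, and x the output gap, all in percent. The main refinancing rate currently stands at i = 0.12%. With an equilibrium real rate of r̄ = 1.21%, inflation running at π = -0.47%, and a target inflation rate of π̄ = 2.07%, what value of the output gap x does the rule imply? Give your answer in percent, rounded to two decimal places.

0.5 x = 0.12 − 1.21 − 2.07 − 1.5 × ((-0.47) − 2.07) = 0.65
x = 0.65 / 0.5 = 1.30

1.30%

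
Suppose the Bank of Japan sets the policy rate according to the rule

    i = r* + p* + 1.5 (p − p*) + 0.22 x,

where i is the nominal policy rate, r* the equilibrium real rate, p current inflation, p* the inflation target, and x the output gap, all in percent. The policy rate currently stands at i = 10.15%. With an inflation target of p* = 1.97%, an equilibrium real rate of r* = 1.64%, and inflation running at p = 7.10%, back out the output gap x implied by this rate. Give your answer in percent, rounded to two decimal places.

0.22 x = 10.15 − 1.64 − 1.97 − 1.5 × (7.10 − 1.97) = -1.155
x = -1.155 / 0.22 = -5.25

-5.25%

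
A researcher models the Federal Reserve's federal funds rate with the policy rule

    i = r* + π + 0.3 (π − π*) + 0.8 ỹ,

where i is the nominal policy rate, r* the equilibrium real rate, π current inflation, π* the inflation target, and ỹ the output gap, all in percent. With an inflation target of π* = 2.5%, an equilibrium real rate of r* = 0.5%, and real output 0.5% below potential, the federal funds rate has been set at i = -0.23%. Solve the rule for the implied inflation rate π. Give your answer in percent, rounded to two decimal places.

Output 0.5% below potential → ỹ = -0.5.
Collecting π: i = r* + (1 + 0.3) π − 0.3 π* + 0.8 ỹ
1.3 π = -0.23 − 0.5 + 0.3 × 2.5 − 0.8 × (-0.5) = 0.42
π = 0.42 / 1.3 = 0.32

0.32%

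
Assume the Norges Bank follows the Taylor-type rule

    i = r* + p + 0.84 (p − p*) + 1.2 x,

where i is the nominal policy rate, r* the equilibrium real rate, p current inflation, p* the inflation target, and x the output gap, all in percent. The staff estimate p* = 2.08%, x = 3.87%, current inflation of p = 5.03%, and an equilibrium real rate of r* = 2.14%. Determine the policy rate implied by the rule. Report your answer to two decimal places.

i = 2.14 + 5.03 + 0.84 × (5.03 − 2.08) + 1.2 × 3.87
   = 2.14 + 5.03 + 2.478 + 4.644 = 14.29

14.29%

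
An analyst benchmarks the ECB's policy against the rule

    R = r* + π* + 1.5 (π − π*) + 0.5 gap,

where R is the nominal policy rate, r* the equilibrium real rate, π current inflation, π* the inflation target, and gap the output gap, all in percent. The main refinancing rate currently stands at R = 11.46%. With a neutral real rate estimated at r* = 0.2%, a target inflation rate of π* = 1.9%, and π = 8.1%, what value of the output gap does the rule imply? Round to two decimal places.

0.12%

0.5 gap = 11.46 − 0.2 − 1.9 − 1.5 × (8.1 − 1.9) = 0.06
gap = 0.06 / 0.5 = 0.12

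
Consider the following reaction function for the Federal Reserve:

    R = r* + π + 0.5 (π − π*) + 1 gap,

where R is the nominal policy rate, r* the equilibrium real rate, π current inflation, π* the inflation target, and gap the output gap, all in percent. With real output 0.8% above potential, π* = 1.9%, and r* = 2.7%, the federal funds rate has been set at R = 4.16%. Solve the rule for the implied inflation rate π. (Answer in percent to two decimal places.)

1.07%

Output 0.8% above potential → gap = 0.8.
Collecting π: R = r* + (1 + 0.5) π − 0.5 π* + 1 gap
1.5 π = 4.16 − 2.7 + 0.5 × 1.9 − 1 × 0.8 = 1.61
π = 1.61 / 1.5 = 1.07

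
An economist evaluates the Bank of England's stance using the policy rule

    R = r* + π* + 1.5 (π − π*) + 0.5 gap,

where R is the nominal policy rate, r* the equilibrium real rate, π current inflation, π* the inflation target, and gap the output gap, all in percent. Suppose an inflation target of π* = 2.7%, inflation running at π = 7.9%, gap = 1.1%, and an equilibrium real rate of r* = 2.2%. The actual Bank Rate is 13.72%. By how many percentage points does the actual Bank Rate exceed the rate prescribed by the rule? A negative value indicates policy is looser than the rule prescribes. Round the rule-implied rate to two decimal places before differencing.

0.47 pp

R = 2.2 + 2.7 + 1.5 × (7.9 − 2.7) + 0.5 × 1.1
   = 2.2 + 2.7 + 7.8 + 0.55 = 13.25
Deviation = 13.72 − 13.25 = 0.47 pp.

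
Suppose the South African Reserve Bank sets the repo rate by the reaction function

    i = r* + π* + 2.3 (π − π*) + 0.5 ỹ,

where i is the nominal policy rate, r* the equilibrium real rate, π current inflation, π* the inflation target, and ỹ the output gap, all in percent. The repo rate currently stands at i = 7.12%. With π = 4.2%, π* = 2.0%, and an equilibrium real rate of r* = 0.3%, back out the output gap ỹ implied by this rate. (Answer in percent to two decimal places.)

-0.48%

0.5 ỹ = 7.12 − 0.3 − 2.0 − 2.3 × (4.2 − 2.0) = -0.24
ỹ = -0.24 / 0.5 = -0.48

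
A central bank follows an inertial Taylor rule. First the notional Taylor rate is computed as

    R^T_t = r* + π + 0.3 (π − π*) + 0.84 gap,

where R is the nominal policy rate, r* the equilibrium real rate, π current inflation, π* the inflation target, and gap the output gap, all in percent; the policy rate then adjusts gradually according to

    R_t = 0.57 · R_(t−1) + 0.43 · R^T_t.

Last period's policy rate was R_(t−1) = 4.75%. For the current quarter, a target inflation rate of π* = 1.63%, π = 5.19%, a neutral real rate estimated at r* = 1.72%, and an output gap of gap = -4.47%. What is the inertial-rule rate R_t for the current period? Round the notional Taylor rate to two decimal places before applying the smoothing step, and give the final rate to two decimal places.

R^T_t = 1.72 + 5.19 + 0.3 × (5.19 − 1.63) + 0.84 × (-4.47)
   = 1.72 + 5.19 + 1.068 − 3.7548 = 4.22
R_t = 0.57 × 4.75 + 0.43 × 4.22 = 2.7075 + 1.8146 = 4.52

4.52%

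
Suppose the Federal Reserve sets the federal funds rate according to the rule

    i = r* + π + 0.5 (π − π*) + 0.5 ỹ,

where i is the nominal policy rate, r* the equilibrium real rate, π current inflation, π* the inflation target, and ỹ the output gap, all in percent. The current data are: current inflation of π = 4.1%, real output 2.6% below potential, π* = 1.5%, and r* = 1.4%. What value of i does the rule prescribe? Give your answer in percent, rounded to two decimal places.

5.50%

Output 2.6% below potential → ỹ = -2.6.
i = 1.4 + 4.1 + 0.5 × (4.1 − 1.5) + 0.5 × (-2.6)
   = 1.4 + 4.1 + 1.3 − 1.3 = 5.50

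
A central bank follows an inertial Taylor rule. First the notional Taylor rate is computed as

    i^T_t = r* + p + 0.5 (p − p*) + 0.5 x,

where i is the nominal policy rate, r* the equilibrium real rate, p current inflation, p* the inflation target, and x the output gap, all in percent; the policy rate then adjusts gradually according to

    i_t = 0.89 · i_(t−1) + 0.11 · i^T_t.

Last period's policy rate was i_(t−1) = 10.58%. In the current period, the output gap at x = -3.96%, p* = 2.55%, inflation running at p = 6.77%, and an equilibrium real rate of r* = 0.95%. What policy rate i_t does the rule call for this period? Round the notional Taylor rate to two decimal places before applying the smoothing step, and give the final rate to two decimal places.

i^T_t = 0.95 + 6.77 + 0.5 × (6.77 − 2.55) + 0.5 × (-3.96)
   = 0.95 + 6.77 + 2.11 − 1.98 = 7.85
i_t = 0.89 × 10.58 + 0.11 × 7.85 = 9.4162 + 0.8635 = 10.28

10.28%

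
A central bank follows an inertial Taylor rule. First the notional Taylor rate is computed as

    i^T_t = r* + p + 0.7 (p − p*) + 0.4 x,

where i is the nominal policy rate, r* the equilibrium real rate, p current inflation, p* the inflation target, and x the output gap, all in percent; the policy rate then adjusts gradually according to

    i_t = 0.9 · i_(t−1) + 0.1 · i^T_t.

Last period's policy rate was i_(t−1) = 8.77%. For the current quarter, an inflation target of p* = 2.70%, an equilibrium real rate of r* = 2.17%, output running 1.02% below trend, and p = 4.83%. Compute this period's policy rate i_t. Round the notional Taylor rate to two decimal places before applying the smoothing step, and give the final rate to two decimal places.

Output 1.02% below potential → x = -1.02.
i^T_t = 2.17 + 4.83 + 0.7 × (4.83 − 2.70) + 0.4 × (-1.02)
   = 2.17 + 4.83 + 1.491 − 0.408 = 8.08
i_t = 0.9 × 8.77 + 0.1 × 8.08 = 7.893 + 0.808 = 8.70

8.70%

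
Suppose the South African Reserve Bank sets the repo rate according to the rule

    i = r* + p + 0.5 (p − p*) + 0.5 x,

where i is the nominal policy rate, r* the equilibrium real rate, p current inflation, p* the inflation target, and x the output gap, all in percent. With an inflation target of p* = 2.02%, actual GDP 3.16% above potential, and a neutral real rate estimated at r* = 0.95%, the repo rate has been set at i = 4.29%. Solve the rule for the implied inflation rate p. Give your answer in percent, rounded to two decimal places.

1.85%

Output 3.16% above potential → x = 3.16.
Collecting p: i = r* + (1 + 0.5) p − 0.5 p* + 0.5 x
1.5 p = 4.29 − 0.95 + 0.5 × 2.02 − 0.5 × 3.16 = 2.77
p = 2.77 / 1.5 = 1.85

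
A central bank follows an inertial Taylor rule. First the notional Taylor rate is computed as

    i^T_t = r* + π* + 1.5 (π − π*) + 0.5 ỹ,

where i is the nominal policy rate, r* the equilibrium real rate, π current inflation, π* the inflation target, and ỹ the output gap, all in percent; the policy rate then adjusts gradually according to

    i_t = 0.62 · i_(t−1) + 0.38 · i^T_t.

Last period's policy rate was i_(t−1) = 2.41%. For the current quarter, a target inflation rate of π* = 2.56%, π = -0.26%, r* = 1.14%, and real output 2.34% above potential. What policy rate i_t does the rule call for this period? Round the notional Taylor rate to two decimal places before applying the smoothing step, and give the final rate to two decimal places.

1.74%

Output 2.34% above potential → ỹ = 2.34.
i^T_t = 1.14 + 2.56 + 1.5 × (-0.26 − 2.56) + 0.5 × 2.34
   = 1.14 + 2.56 − 4.23 + 1.17 = 0.64
i_t = 0.62 × 2.41 + 0.38 × 0.64 = 1.4942 + 0.2432 = 1.74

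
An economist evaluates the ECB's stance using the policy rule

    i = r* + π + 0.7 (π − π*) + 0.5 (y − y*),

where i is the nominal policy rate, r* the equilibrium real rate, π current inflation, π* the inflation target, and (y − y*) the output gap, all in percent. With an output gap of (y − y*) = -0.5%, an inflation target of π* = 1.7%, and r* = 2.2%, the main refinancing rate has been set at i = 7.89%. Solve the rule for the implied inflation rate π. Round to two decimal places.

4.19%

Collecting π: i = r* + (1 + 0.7) π − 0.7 π* + 0.5 (y − y*)
1.7 π = 7.89 − 2.2 + 0.7 × 1.7 − 0.5 × (-0.5) = 7.13
π = 7.13 / 1.7 = 4.19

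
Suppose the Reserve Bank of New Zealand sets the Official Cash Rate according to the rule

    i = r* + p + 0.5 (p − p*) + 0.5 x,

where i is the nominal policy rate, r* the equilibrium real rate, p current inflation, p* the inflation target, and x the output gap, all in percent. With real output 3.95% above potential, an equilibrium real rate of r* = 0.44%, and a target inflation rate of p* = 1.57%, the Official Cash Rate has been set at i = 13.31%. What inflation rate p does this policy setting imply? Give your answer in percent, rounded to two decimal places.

Output 3.95% above potential → x = 3.95.
Collecting p: i = r* + (1 + 0.5) p − 0.5 p* + 0.5 x
1.5 p = 13.31 − 0.44 + 0.5 × 1.57 − 0.5 × 3.95 = 11.68
p = 11.68 / 1.5 = 7.79

7.79%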